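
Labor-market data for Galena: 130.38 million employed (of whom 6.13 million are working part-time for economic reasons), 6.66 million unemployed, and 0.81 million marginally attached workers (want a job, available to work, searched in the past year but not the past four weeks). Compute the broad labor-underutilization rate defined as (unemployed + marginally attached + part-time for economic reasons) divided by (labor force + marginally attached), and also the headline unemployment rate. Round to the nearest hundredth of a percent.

Broad underutilization rate ≈ 9.87%; headline unemployment rate ≈ 4.86%.

Labor force = 130.38 + 6.66 = 137.04 million.
Numerator = 6.66 + 0.81 + 6.13 = 13.60 million.
Denominator = 137.04 + 0.81 = 137.85 million.
Broad rate = 13.60 / 137.85 = 9.87%.
Headline unemployment rate = 6.66 / 137.04 = 4.86%.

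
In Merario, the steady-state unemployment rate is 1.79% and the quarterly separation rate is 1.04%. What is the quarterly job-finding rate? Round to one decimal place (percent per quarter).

From u* = s/(s+f): f = s·(1−u)/u.
f = 1.04 × (1 − 0.0179) / 0.0179 = 1.0214 / 0.0179 ≈ 57.1% per quarter.

Job-finding rate ≈ 57.1% per quarter.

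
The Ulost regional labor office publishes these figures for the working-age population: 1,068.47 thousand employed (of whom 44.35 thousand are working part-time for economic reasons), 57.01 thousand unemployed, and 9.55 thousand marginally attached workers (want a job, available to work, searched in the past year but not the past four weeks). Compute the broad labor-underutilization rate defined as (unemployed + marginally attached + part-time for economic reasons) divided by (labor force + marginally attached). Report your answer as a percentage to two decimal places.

Broad underutilization rate ≈ 9.77%.

Labor force = 1,068.47 + 57.01 = 1,125.48 thousand.
Numerator = 57.01 + 9.55 + 44.35 = 110.91 thousand.
Denominator = 1,125.48 + 9.55 = 1,135.03 thousand.
Broad rate = 110.91 / 1,135.03 = 9.77%.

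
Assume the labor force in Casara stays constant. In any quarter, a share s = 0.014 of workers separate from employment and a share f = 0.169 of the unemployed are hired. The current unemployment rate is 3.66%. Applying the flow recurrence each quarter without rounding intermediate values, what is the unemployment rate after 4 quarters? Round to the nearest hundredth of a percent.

Unemployment rate after four quarters ≈ 5.87%.

With a fixed labor force, u_{t+1} = u_t + s·(1−u_t) − f·u_t = u_t·(1−s−f) + s.
Here 1−s−f = 0.817 and s = 0.014.
u_1 = 0.036600 × 0.817 + 0.014 = 0.043902.
u_2 = 0.043902 × 0.817 + 0.014 = 0.049868.
u_3 = 0.049868 × 0.817 + 0.014 = 0.054742.
u_4 = 0.054742 × 0.817 + 0.014 = 0.058724.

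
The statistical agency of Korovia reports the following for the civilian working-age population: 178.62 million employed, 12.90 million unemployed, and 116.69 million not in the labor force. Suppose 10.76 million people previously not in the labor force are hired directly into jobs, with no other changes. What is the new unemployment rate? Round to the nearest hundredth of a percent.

Initially, labor force = 178.62 + 12.90 = 191.52 million, so u = 12.90/191.52 = 6.74%.
After the change, employed and labor force both rise by 10.76; unemployed unchanged → E = 189.38, U = 12.90, labor force = 202.28 million.
New unemployment rate = 12.90 / 202.28 = 6.38%.

New unemployment rate ≈ 6.38%.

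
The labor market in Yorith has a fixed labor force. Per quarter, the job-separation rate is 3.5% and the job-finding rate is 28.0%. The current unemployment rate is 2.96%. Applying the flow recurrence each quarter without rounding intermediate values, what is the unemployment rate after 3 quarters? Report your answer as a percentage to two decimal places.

Unemployment rate after three quarters ≈ 8.49%.

With a fixed labor force, u_{t+1} = u_t + s·(1−u_t) − f·u_t = u_t·(1−s−f) + s.
Here 1−s−f = 0.685 and s = 0.035.
u_1 = 0.029600 × 0.685 + 0.035 = 0.055276.
u_2 = 0.055276 × 0.685 + 0.035 = 0.072864.
u_3 = 0.072864 × 0.685 + 0.035 = 0.084912.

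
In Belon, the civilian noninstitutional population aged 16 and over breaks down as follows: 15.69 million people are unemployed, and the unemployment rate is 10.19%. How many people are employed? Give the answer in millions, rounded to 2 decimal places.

About 138.28 million are employed.

Labor force = U / u = 15.69 / 0.1019 ≈ 153.97 million.
Employed = labor force − unemployed = 153.97 − 15.69 = 138.28 million.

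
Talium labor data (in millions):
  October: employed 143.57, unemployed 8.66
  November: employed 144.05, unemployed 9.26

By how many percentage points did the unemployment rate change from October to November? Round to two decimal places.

The unemployment rate changed by +0.35 percentage points.

October: labor force = 143.57 + 8.66 = 152.23; u = 8.66/152.23 = 5.69%.
November: labor force = 144.05 + 9.26 = 153.31; u = 9.26/153.31 = 6.04%.
Change = 6.04% − 5.69% = +0.35 pp.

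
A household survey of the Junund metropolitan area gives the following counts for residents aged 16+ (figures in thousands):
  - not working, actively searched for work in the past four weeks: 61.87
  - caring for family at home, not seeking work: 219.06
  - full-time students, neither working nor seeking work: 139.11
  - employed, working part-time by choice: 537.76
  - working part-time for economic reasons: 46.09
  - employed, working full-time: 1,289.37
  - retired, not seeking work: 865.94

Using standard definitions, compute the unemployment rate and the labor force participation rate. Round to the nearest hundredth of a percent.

Unemployment rate ≈ 3.20%; labor force participation rate ≈ 61.25%.

Employed = 537.76 + 46.09 + 1,289.37 = 1,873.22 thousand (anyone who worked, including part-time for economic reasons, counts as employed).
Unemployed = 61.87 thousand.
Labor force = 1,873.22 + 61.87 = 1,935.09 thousand.
Not in labor force = 219.06 + 139.11 + 865.94 = 1,224.11 thousand (those not working and not actively searching are outside the labor force).
Civilian working-age population = 1,935.09 + 1,224.11 = 3,159.20 thousand.
Unemployment rate = 61.87 / 1,935.09 = 3.20%.
Labor force participation rate = 1,935.09 / 3,159.20 = 61.25%.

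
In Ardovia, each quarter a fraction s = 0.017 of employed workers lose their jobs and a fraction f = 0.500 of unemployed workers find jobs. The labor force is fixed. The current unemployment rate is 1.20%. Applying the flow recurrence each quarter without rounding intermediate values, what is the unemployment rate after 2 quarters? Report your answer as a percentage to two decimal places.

Unemployment rate after two quarters ≈ 2.80%.

With a fixed labor force, u_{t+1} = u_t + s·(1−u_t) − f·u_t = u_t·(1−s−f) + s.
Here 1−s−f = 0.483 and s = 0.017.
u_1 = 0.012000 × 0.483 + 0.017 = 0.022796.
u_2 = 0.022796 × 0.483 + 0.017 = 0.028010.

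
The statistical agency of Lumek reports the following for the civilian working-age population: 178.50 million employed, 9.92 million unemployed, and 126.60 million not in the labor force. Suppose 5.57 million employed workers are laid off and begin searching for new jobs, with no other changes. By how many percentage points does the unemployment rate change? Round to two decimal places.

Initially, labor force = 178.50 + 9.92 = 188.42 million, so u = 9.92/188.42 = 5.26%.
After the change, employed falls and unemployed rises by 5.57; labor force unchanged → E = 172.93, U = 15.49, labor force = 188.42 million.
New unemployment rate = 15.49 / 188.42 = 8.22%.
Change = 8.22% − 5.26% = +2.96 percentage points.

The unemployment rate changes by +2.96 percentage points.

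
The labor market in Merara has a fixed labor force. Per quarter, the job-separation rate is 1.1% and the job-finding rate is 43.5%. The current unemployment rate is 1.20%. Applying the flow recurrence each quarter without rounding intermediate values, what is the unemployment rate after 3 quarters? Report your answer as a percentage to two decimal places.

With a fixed labor force, u_{t+1} = u_t + s·(1−u_t) − f·u_t = u_t·(1−s−f) + s.
Here 1−s−f = 0.554 and s = 0.011.
u_1 = 0.012000 × 0.554 + 0.011 = 0.017648.
u_2 = 0.017648 × 0.554 + 0.011 = 0.020777.
u_3 = 0.020777 × 0.554 + 0.011 = 0.022510.

Unemployment rate after three quarters ≈ 2.25%.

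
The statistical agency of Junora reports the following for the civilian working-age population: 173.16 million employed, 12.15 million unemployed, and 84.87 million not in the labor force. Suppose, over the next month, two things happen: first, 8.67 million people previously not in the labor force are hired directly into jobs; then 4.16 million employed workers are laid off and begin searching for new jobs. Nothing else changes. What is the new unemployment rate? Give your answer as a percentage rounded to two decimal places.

Initially, labor force = 173.16 + 12.15 = 185.31 million, so u = 12.15/185.31 = 6.56%.
After the first change, employed and labor force both rise by 8.67; unemployed unchanged → E = 181.83, U = 12.15, labor force = 193.98 million.
After the second change, employed falls and unemployed rises by 4.16; labor force unchanged → E = 177.67, U = 16.31, labor force = 193.98 million.
New unemployment rate = 16.31 / 193.98 = 8.41%.

New unemployment rate ≈ 8.41%.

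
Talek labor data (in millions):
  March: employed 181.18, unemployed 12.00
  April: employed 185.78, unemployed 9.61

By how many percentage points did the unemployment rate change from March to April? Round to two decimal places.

The unemployment rate changed by −1.29 percentage points.

March: labor force = 181.18 + 12.00 = 193.18; u = 12.00/193.18 = 6.21%.
April: labor force = 185.78 + 9.61 = 195.39; u = 9.61/195.39 = 4.92%.
Change = 4.92% − 6.21% = −1.29 pp.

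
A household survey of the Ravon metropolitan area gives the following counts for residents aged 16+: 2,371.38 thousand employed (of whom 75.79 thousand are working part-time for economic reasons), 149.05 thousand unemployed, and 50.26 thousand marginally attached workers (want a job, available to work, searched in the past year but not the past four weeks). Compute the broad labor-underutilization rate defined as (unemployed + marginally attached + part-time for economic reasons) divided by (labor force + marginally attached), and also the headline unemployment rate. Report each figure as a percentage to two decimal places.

Labor force = 2,371.38 + 149.05 = 2,520.43 thousand.
Numerator = 149.05 + 50.26 + 75.79 = 275.10 thousand.
Denominator = 2,520.43 + 50.26 = 2,570.69 thousand.
Broad rate = 275.10 / 2,570.69 = 10.70%.
Headline unemployment rate = 149.05 / 2,520.43 = 5.91%.

Broad underutilization rate ≈ 10.70%; headline unemployment rate ≈ 5.91%.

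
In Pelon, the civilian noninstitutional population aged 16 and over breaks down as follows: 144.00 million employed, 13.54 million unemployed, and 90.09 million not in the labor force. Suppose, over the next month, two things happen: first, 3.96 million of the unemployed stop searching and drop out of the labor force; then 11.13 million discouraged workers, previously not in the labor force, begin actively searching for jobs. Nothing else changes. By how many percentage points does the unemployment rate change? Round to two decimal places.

Initially, labor force = 144.00 + 13.54 = 157.54 million, so u = 13.54/157.54 = 8.59%.
After the first change, unemployed and labor force both fall by 3.96 → E = 144.00, U = 9.58, labor force = 153.58 million.
After the second change, unemployed and labor force both rise by 11.13 → E = 144.00, U = 20.71, labor force = 164.71 million.
New unemployment rate = 20.71 / 164.71 = 12.57%.
Change = 12.57% − 8.59% = +3.98 percentage points.

The unemployment rate changes by +3.98 percentage points.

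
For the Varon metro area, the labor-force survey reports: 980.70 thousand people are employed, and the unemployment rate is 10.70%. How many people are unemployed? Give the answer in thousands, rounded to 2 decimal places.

Let U be the number unemployed. The labor force is E + U, and U/(E+U) = 0.1070.
So U = 0.1070 × 980.70 / (1 − 0.1070) = 104.9349 / 0.8930 ≈ 117.51 thousand.

About 117.51 thousand are unemployed.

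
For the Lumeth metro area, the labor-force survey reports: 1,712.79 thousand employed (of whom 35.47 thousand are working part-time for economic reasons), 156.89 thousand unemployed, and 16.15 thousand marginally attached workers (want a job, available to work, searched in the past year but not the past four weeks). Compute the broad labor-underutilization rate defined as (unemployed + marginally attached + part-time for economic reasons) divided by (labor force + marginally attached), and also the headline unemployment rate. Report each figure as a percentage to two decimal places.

Broad underutilization rate ≈ 11.06%; headline unemployment rate ≈ 8.39%.

Labor force = 1,712.79 + 156.89 = 1,869.68 thousand.
Numerator = 156.89 + 16.15 + 35.47 = 208.51 thousand.
Denominator = 1,869.68 + 16.15 = 1,885.83 thousand.
Broad rate = 208.51 / 1,885.83 = 11.06%.
Headline unemployment rate = 156.89 / 1,869.68 = 8.39%.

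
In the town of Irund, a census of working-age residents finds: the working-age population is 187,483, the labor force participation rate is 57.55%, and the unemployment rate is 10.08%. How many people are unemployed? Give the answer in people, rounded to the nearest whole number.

Labor force = 0.5755 × 187,483 = 107,896.
Unemployed = 0.1008 × 107,896 ≈ 10,876.

About 10,876 are unemployed.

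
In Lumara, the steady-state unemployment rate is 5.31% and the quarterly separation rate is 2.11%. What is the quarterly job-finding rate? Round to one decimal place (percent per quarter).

Job-finding rate ≈ 37.6% per quarter.

From u* = s/(s+f): f = s·(1−u)/u.
f = 2.11 × (1 − 0.0531) / 0.0531 = 1.9980 / 0.0531 ≈ 37.6% per quarter.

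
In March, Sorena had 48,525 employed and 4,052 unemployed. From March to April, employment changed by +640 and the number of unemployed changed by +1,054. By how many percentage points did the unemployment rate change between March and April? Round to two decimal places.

March: labor force = 48,525 + 4,052 = 52,577; u = 4,052/52,577 = 7.71%.
April: labor force = 49,165 + 5,106 = 54,271; u = 5,106/54,271 = 9.41%.
Change = 9.41% − 7.71% = +1.70 pp.

The unemployment rate changed by +1.70 percentage points.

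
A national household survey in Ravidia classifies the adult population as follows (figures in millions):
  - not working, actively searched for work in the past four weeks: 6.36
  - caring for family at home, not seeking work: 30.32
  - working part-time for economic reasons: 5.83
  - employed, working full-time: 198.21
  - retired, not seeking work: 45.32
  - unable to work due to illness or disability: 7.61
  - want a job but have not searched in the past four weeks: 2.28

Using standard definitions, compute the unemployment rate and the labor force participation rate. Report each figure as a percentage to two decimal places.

Employed = 5.83 + 198.21 = 204.04 million (anyone who worked, including part-time for economic reasons, counts as employed).
Unemployed = 6.36 million.
Labor force = 204.04 + 6.36 = 210.40 million.
Not in labor force = 30.32 + 45.32 + 7.61 + 2.28 = 85.53 million (those not working and not actively searching are outside the labor force — including those who want a job but have given up searching).
Civilian working-age population = 210.40 + 85.53 = 295.93 million.
Unemployment rate = 6.36 / 210.40 = 3.02%.
Labor force participation rate = 210.40 / 295.93 = 71.10%.

Unemployment rate ≈ 3.02%; labor force participation rate ≈ 71.10%.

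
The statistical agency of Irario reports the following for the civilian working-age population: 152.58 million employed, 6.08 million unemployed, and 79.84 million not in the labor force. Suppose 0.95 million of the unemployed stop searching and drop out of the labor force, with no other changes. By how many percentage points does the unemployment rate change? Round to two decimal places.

Initially, labor force = 152.58 + 6.08 = 158.66 million, so u = 6.08/158.66 = 3.83%.
After the change, unemployed and labor force both fall by 0.95 → E = 152.58, U = 5.13, labor force = 157.71 million.
New unemployment rate = 5.13 / 157.71 = 3.25%.
Change = 3.25% − 3.83% = −0.58 percentage points.

The unemployment rate changes by −0.58 percentage points.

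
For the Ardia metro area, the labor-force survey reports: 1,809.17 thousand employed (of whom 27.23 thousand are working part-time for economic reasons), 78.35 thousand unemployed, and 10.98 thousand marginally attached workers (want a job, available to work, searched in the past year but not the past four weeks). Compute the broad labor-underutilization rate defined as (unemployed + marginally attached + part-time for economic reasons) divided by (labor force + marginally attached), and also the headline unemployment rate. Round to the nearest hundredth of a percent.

Broad underutilization rate ≈ 6.14%; headline unemployment rate ≈ 4.15%.

Labor force = 1,809.17 + 78.35 = 1,887.52 thousand.
Numerator = 78.35 + 10.98 + 27.23 = 116.56 thousand.
Denominator = 1,887.52 + 10.98 = 1,898.50 thousand.
Broad rate = 116.56 / 1,898.50 = 6.14%.
Headline unemployment rate = 78.35 / 1,887.52 = 4.15%.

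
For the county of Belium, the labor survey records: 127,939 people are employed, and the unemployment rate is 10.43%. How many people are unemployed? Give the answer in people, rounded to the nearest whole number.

Let U be the number unemployed. The labor force is E + U, and U/(E+U) = 0.1043.
So U = 0.1043 × 127,939 / (1 − 0.1043) = 13344.04 / 0.8957 ≈ 14,898.

About 14,898 are unemployed.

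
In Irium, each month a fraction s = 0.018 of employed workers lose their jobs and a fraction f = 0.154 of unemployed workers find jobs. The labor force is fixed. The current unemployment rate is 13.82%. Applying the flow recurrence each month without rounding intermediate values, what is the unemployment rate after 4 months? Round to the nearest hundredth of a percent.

Unemployment rate after four months ≈ 12.04%.

With a fixed labor force, u_{t+1} = u_t + s·(1−u_t) − f·u_t = u_t·(1−s−f) + s.
Here 1−s−f = 0.828 and s = 0.018.
u_1 = 0.138200 × 0.828 + 0.018 = 0.132430.
u_2 = 0.132430 × 0.828 + 0.018 = 0.127652.
u_3 = 0.127652 × 0.828 + 0.018 = 0.123696.
u_4 = 0.123696 × 0.828 + 0.018 = 0.120420.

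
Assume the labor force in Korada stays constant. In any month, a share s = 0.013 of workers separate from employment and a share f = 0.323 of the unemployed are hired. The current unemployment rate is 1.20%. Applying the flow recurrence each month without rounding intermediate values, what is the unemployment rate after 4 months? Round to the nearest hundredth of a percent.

With a fixed labor force, u_{t+1} = u_t + s·(1−u_t) − f·u_t = u_t·(1−s−f) + s.
Here 1−s−f = 0.664 and s = 0.013.
u_1 = 0.012000 × 0.664 + 0.013 = 0.020968.
u_2 = 0.020968 × 0.664 + 0.013 = 0.026923.
u_3 = 0.026923 × 0.664 + 0.013 = 0.030877.
u_4 = 0.030877 × 0.664 + 0.013 = 0.033502.

Unemployment rate after four months ≈ 3.35%.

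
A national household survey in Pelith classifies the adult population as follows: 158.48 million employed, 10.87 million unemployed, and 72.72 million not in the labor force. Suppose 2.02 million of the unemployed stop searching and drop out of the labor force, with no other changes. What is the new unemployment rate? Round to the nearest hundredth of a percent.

New unemployment rate ≈ 5.29%.

Initially, labor force = 158.48 + 10.87 = 169.35 million, so u = 10.87/169.35 = 6.42%.
After the change, unemployed and labor force both fall by 2.02 → E = 158.48, U = 8.85, labor force = 167.33 million.
New unemployment rate = 8.85 / 167.33 = 5.29%.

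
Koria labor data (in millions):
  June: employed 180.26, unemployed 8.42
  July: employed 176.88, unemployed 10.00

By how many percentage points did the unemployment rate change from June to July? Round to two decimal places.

The unemployment rate changed by +0.89 percentage points.

June: labor force = 180.26 + 8.42 = 188.68; u = 8.42/188.68 = 4.46%.
July: labor force = 176.88 + 10.00 = 186.88; u = 10.00/186.88 = 5.35%.
Change = 5.35% − 4.46% = +0.89 pp.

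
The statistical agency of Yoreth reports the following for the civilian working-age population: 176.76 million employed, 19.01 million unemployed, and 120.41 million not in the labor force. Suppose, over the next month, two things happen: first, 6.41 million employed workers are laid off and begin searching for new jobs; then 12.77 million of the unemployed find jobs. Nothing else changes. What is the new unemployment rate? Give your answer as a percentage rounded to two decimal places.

Initially, labor force = 176.76 + 19.01 = 195.77 million, so u = 19.01/195.77 = 9.71%.
After the first change, employed falls and unemployed rises by 6.41; labor force unchanged → E = 170.35, U = 25.42, labor force = 195.77 million.
After the second change, unemployed falls and employed rises by 12.77; labor force unchanged → E = 183.12, U = 12.65, labor force = 195.77 million.
New unemployment rate = 12.65 / 195.77 = 6.46%.

New unemployment rate ≈ 6.46%.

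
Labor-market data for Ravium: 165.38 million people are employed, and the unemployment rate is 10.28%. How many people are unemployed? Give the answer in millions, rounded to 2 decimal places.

About 18.95 million are unemployed.

Let U be the number unemployed. The labor force is E + U, and U/(E+U) = 0.1028.
So U = 0.1028 × 165.38 / (1 − 0.1028) = 17.0011 / 0.8972 ≈ 18.95 million.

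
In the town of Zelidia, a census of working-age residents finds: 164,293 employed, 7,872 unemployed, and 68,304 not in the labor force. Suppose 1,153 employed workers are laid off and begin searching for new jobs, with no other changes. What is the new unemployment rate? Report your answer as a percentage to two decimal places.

Initially, labor force = 164,293 + 7,872 = 172,165, so u = 7,872/172,165 = 4.57%.
After the change, employed falls and unemployed rises by 1,153; labor force unchanged → E = 163,140, U = 9,025, labor force = 172,165.
New unemployment rate = 9,025 / 172,165 = 5.24%.

New unemployment rate ≈ 5.24%.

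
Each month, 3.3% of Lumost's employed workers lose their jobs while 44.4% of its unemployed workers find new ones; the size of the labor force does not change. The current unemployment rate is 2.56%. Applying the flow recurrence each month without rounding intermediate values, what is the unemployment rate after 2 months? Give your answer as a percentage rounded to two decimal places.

Unemployment rate after two months ≈ 5.73%.

With a fixed labor force, u_{t+1} = u_t + s·(1−u_t) − f·u_t = u_t·(1−s−f) + s.
Here 1−s−f = 0.523 and s = 0.033.
u_1 = 0.025600 × 0.523 + 0.033 = 0.046389.
u_2 = 0.046389 × 0.523 + 0.033 = 0.057261.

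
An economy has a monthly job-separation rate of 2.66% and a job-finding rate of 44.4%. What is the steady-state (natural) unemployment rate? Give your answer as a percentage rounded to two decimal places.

Steady-state unemployment rate ≈ 5.65%.

At steady state the flows balance: s·E = f·U, so U/(E+U) = s/(s+f).
u* = 2.66 / (2.66 + 44.4) = 2.66 / 47.06 = 5.65%.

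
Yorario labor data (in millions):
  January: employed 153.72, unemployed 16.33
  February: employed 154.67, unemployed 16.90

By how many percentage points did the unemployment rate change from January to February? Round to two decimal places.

January: labor force = 153.72 + 16.33 = 170.05; u = 16.33/170.05 = 9.60%.
February: labor force = 154.67 + 16.90 = 171.57; u = 16.90/171.57 = 9.85%.
Change = 9.85% − 9.60% = +0.25 pp.

The unemployment rate changed by +0.25 percentage points.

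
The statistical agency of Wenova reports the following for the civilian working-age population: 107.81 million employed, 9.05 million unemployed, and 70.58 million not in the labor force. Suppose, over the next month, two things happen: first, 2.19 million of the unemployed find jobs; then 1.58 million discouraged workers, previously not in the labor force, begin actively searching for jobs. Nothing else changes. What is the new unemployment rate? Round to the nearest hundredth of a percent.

Initially, labor force = 107.81 + 9.05 = 116.86 million, so u = 9.05/116.86 = 7.74%.
After the first change, unemployed falls and employed rises by 2.19; labor force unchanged → E = 110.00, U = 6.86, labor force = 116.86 million.
After the second change, unemployed and labor force both rise by 1.58 → E = 110.00, U = 8.44, labor force = 118.44 million.
New unemployment rate = 8.44 / 118.44 = 7.13%.

New unemployment rate ≈ 7.13%.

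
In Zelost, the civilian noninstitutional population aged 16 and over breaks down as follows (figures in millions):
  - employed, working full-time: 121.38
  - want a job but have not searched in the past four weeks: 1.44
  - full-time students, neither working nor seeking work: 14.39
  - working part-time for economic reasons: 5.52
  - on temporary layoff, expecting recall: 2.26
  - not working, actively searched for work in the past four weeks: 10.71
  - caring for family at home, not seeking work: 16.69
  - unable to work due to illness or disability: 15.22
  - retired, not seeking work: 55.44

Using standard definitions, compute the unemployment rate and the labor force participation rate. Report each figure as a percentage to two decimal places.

Employed = 121.38 + 5.52 = 126.90 million (anyone who worked, including part-time for economic reasons, counts as employed).
Unemployed = 2.26 + 10.71 = 12.97 million (jobless and actively searching, or on temporary layoff).
Labor force = 126.90 + 12.97 = 139.87 million.
Not in labor force = 1.44 + 14.39 + 16.69 + 15.22 + 55.44 = 103.18 million (those not working and not actively searching are outside the labor force — including those who want a job but have given up searching).
Civilian working-age population = 139.87 + 103.18 = 243.05 million.
Unemployment rate = 12.97 / 139.87 = 9.27%.
Labor force participation rate = 139.87 / 243.05 = 57.55%.

Unemployment rate ≈ 9.27%; labor force participation rate ≈ 57.55%.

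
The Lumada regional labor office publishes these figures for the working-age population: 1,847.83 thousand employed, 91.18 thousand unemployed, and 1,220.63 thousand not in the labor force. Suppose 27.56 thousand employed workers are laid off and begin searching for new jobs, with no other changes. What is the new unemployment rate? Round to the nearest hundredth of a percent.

New unemployment rate ≈ 6.12%.

Initially, labor force = 1,847.83 + 91.18 = 1,939.01 thousand, so u = 91.18/1,939.01 = 4.70%.
After the change, employed falls and unemployed rises by 27.56; labor force unchanged → E = 1,820.27, U = 118.74, labor force = 1,939.01 thousand.
New unemployment rate = 118.74 / 1,939.01 = 6.12%.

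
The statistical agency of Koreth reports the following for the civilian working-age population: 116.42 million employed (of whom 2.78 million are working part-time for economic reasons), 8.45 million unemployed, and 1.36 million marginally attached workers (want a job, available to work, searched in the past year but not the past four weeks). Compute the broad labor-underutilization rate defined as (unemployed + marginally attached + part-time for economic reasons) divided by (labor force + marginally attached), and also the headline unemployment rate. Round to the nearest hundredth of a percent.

Broad underutilization rate ≈ 9.97%; headline unemployment rate ≈ 6.77%.

Labor force = 116.42 + 8.45 = 124.87 million.
Numerator = 8.45 + 1.36 + 2.78 = 12.59 million.
Denominator = 124.87 + 1.36 = 126.23 million.
Broad rate = 12.59 / 126.23 = 9.97%.
Headline unemployment rate = 8.45 / 124.87 = 6.77%.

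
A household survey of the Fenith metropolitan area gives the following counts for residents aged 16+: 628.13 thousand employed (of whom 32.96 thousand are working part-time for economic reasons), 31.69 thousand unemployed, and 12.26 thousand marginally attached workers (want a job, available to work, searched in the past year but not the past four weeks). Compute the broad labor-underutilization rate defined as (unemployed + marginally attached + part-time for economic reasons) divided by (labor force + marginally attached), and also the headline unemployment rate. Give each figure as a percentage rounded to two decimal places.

Broad underutilization rate ≈ 11.44%; headline unemployment rate ≈ 4.80%.

Labor force = 628.13 + 31.69 = 659.82 thousand.
Numerator = 31.69 + 12.26 + 32.96 = 76.91 thousand.
Denominator = 659.82 + 12.26 = 672.08 thousand.
Broad rate = 76.91 / 672.08 = 11.44%.
Headline unemployment rate = 31.69 / 659.82 = 4.80%.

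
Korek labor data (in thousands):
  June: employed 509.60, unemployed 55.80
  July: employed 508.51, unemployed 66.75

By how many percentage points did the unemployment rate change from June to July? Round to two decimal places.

The unemployment rate changed by +1.73 percentage points.

June: labor force = 509.60 + 55.80 = 565.40; u = 55.80/565.40 = 9.87%.
July: labor force = 508.51 + 66.75 = 575.26; u = 66.75/575.26 = 11.60%.
Change = 11.60% − 9.87% = +1.73 pp.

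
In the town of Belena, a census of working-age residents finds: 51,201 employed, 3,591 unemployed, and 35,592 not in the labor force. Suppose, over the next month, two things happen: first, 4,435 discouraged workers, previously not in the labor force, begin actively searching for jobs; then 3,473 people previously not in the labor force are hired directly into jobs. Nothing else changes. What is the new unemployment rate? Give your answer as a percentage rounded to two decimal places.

Initially, labor force = 51,201 + 3,591 = 54,792, so u = 3,591/54,792 = 6.55%.
After the first change, unemployed and labor force both rise by 4,435 → E = 51,201, U = 8,026, labor force = 59,227.
After the second change, employed and labor force both rise by 3,473; unemployed unchanged → E = 54,674, U = 8,026, labor force = 62,700.
New unemployment rate = 8,026 / 62,700 = 12.80%.

New unemployment rate ≈ 12.80%.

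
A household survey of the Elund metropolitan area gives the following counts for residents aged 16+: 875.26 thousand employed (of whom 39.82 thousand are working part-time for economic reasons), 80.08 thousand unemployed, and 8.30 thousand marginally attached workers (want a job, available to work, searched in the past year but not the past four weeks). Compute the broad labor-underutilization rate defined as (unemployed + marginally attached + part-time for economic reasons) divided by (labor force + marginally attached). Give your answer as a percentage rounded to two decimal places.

Labor force = 875.26 + 80.08 = 955.34 thousand.
Numerator = 80.08 + 8.30 + 39.82 = 128.20 thousand.
Denominator = 955.34 + 8.30 = 963.64 thousand.
Broad rate = 128.20 / 963.64 = 13.30%.

Broad underutilization rate ≈ 13.30%.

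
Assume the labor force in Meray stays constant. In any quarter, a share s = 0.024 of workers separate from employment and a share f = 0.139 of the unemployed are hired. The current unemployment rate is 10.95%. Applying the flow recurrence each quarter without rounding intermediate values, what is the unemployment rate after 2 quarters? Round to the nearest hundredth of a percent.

With a fixed labor force, u_{t+1} = u_t + s·(1−u_t) − f·u_t = u_t·(1−s−f) + s.
Here 1−s−f = 0.837 and s = 0.024.
u_1 = 0.109500 × 0.837 + 0.024 = 0.115651.
u_2 = 0.115651 × 0.837 + 0.024 = 0.120800.

Unemployment rate after two quarters ≈ 12.08%.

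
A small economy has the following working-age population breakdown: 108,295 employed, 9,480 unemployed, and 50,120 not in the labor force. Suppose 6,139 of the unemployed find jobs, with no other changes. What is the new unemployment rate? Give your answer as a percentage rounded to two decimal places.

Initially, labor force = 108,295 + 9,480 = 117,775, so u = 9,480/117,775 = 8.05%.
After the change, unemployed falls and employed rises by 6,139; labor force unchanged → E = 114,434, U = 3,341, labor force = 117,775.
New unemployment rate = 3,341 / 117,775 = 2.84%.

New unemployment rate ≈ 2.84%.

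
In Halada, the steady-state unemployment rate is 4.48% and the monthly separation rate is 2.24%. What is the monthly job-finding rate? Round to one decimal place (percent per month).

From u* = s/(s+f): f = s·(1−u)/u.
f = 2.24 × (1 − 0.0448) / 0.0448 = 2.1396 / 0.0448 ≈ 47.8% per month.

Job-finding rate ≈ 47.8% per month.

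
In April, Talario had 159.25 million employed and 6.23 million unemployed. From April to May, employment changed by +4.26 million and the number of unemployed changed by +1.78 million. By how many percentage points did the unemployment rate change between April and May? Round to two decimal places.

April: labor force = 159.25 + 6.23 = 165.48; u = 6.23/165.48 = 3.76%.
May: labor force = 163.51 + 8.01 = 171.52; u = 8.01/171.52 = 4.67%.
Change = 4.67% − 3.76% = +0.91 pp.

The unemployment rate changed by +0.91 percentage points.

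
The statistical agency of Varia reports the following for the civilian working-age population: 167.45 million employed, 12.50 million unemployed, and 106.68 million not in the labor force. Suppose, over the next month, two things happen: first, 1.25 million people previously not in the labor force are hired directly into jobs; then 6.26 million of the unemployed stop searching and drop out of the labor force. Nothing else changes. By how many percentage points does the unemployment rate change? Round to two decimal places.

Initially, labor force = 167.45 + 12.50 = 179.95 million, so u = 12.50/179.95 = 6.95%.
After the first change, employed and labor force both rise by 1.25; unemployed unchanged → E = 168.70, U = 12.50, labor force = 181.20 million.
After the second change, unemployed and labor force both fall by 6.26 → E = 168.70, U = 6.24, labor force = 174.94 million.
New unemployment rate = 6.24 / 174.94 = 3.57%.
Change = 3.57% − 6.95% = −3.38 percentage points.

The unemployment rate changes by −3.38 percentage points.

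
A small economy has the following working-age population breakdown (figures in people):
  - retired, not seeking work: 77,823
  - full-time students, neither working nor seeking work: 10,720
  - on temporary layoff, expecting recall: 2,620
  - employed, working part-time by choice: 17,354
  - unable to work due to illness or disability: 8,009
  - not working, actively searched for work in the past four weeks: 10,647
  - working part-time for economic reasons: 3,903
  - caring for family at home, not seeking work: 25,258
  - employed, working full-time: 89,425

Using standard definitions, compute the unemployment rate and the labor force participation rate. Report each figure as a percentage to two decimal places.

Unemployment rate ≈ 10.70%; labor force participation rate ≈ 50.44%.

Employed = 17,354 + 3,903 + 89,425 = 110,682 (anyone who worked, including part-time for economic reasons, counts as employed).
Unemployed = 2,620 + 10,647 = 13,267 (jobless and actively searching, or on temporary layoff).
Labor force = 110,682 + 13,267 = 123,949.
Not in labor force = 77,823 + 10,720 + 8,009 + 25,258 = 121,810 (those not working and not actively searching are outside the labor force).
Civilian working-age population = 123,949 + 121,810 = 245,759.
Unemployment rate = 13,267 / 123,949 = 10.70%.
Labor force participation rate = 123,949 / 245,759 = 50.44%.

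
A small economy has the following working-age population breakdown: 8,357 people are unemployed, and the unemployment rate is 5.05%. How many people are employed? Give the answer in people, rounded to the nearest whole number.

Labor force = U / u = 8,357 / 0.0505 ≈ 165,485.
Employed = labor force − unemployed = 165,485 − 8,357 = 157,128.

About 157,128 are employed.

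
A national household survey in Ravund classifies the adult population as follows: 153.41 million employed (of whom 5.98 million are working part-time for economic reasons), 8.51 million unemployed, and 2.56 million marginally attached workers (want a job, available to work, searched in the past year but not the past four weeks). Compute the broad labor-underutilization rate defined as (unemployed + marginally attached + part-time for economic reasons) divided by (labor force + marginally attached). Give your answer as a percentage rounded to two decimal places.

Labor force = 153.41 + 8.51 = 161.92 million.
Numerator = 8.51 + 2.56 + 5.98 = 17.05 million.
Denominator = 161.92 + 2.56 = 164.48 million.
Broad rate = 17.05 / 164.48 = 10.37%.

Broad underutilization rate ≈ 10.37%.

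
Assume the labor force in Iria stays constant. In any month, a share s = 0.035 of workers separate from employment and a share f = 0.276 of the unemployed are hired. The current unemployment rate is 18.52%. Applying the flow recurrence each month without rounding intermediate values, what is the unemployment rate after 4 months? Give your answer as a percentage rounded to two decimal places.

Unemployment rate after four months ≈ 12.89%.

With a fixed labor force, u_{t+1} = u_t + s·(1−u_t) − f·u_t = u_t·(1−s−f) + s.
Here 1−s−f = 0.689 and s = 0.035.
u_1 = 0.185200 × 0.689 + 0.035 = 0.162603.
u_2 = 0.162603 × 0.689 + 0.035 = 0.147033.
u_3 = 0.147033 × 0.689 + 0.035 = 0.136306.
u_4 = 0.136306 × 0.689 + 0.035 = 0.128915.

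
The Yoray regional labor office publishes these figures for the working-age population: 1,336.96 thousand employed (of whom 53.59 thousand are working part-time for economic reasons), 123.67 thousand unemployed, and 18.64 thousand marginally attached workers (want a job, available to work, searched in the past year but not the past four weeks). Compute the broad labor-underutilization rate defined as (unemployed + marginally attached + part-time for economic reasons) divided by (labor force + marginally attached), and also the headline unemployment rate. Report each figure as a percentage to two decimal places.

Broad underutilization rate ≈ 13.24%; headline unemployment rate ≈ 8.47%.

Labor force = 1,336.96 + 123.67 = 1,460.63 thousand.
Numerator = 123.67 + 18.64 + 53.59 = 195.90 thousand.
Denominator = 1,460.63 + 18.64 = 1,479.27 thousand.
Broad rate = 195.90 / 1,479.27 = 13.24%.
Headline unemployment rate = 123.67 / 1,460.63 = 8.47%.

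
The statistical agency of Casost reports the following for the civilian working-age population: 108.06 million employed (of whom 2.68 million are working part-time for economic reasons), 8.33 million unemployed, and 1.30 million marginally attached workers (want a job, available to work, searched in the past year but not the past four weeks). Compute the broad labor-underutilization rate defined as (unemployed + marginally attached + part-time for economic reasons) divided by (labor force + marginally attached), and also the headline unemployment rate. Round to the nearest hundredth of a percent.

Broad underutilization rate ≈ 10.46%; headline unemployment rate ≈ 7.16%.

Labor force = 108.06 + 8.33 = 116.39 million.
Numerator = 8.33 + 1.30 + 2.68 = 12.31 million.
Denominator = 116.39 + 1.30 = 117.69 million.
Broad rate = 12.31 / 117.69 = 10.46%.
Headline unemployment rate = 8.33 / 116.39 = 7.16%.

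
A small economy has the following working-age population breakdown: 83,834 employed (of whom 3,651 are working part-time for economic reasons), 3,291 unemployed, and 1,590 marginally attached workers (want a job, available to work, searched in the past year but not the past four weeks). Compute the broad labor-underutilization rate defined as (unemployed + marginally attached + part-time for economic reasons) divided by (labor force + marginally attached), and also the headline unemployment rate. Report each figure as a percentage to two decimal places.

Labor force = 83,834 + 3,291 = 87,125.
Numerator = 3,291 + 1,590 + 3,651 = 8,532.
Denominator = 87,125 + 1,590 = 88,715.
Broad rate = 8,532 / 88,715 = 9.62%.
Headline unemployment rate = 3,291 / 87,125 = 3.78%.

Broad underutilization rate ≈ 9.62%; headline unemployment rate ≈ 3.78%.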